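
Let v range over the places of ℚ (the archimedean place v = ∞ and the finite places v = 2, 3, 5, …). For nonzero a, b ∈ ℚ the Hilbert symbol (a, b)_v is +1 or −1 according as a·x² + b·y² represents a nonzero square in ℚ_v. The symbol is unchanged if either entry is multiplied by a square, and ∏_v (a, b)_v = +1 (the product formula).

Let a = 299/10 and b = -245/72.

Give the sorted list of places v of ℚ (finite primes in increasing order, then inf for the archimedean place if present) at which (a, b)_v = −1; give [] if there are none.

(a, b) ≡ (2990, -10) mod (ℚ^×)²; places V = {2, 3, 5, 7, 13, 23, ∞}.
(a,b)_5: α=-1, u≡2; β=1, v≡3 (mod 5); (2|5)=-1, (3|5)=-1; sign (−1)^0·-1^1·-1^-1 = +1.
(a,b)_2: α=-1, β=-3; u≡7, v≡3 (mod 8); ε(u)ε(v)=1·1, αω(v)=-1·1, βω(u)=-3·0; sum ≡ 0  ⇒  +1.
(a,b)_3: α=0, u≡2; β=-2, v≡2 (mod 3); (2|3)=-1, (2|3)=-1; sign (−1)^0·-1^-2·-1^0 = +1.
(a,b)_23: α=1, u≡22; β=0, v≡18 (mod 23); (22|23)=-1, (18|23)=+1; sign (−1)^0·-1^0·+1^1 = +1.
(a,b)_13: α=1, u≡1; β=0, v≡4 (mod 13); (1|13)=+1, (4|13)=+1; sign (−1)^0·+1^0·+1^1 = +1.
(a,b)_7: α=0, u≡4; β=2, v≡1 (mod 7); (4|7)=+1, (1|7)=+1; sign (−1)^0·+1^2·+1^0 = +1.
(a,b)_∞: sgn(2990)=+, sgn(-10)=−, so +1.
Ram(a, b) = ∅: the form 2990·x² + -10·y² − z² is isotropic over every ℚ_v, so by Hasse–Minkowski it is isotropic over ℚ.

[]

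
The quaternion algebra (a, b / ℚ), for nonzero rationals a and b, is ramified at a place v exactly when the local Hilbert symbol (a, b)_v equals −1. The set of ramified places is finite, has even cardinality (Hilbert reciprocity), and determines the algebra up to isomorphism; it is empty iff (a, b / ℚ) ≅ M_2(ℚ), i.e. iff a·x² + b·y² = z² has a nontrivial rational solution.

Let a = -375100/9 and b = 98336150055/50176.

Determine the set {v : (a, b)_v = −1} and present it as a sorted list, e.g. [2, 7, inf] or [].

[11, 13, 23, 31]

Mod squares: a ≡ -31, b ≡ 312455. Check v ∈ {∞, 2, 3, 5, 7, 11, 13, 17, 19, 23, 31}.
v=3: a=3^-2·(≡2), b=3^2·(≡2) mod 3; (2|3)=-1, (2|3)=-1; (−1)^{-2·2·1}·(-1)^2·(-1)^-2 = +1.
v=2: v_2(a)=2, v_2(b)=-10; units ≡ 1, 7 (mod 8); ε·ε+αω+βω = 0·1+2·0+-10·0 ≡ 0  ⇒  (a,b)_2 = +1.
v=31: a=31^1·(≡23), b=31^0·(≡3) mod 31; (23|31)=-1, (3|31)=-1; (−1)^{1·0·15}·(-1)^0·(-1)^1 = -1.
v=∞: -31 < 0 and 312455 > 0  ⇒  (a,b)_∞ = +1.
v=7: a=7^0·(≡1), b=7^-2·(≡5) mod 7; (1|7)=+1, (5|7)=-1; (−1)^{0·-2·3}·(+1)^-2·(-1)^0 = +1.
v=17: a=17^0·(≡10), b=17^2·(≡7) mod 17; (10|17)=-1, (7|17)=-1; (−1)^{0·2·8}·(-1)^2·(-1)^0 = +1.
v=23: a=23^0·(≡11), b=23^1·(≡5) mod 23; (11|23)=-1, (5|23)=-1; (−1)^{0·1·11}·(-1)^1·(-1)^0 = -1.
v=19: a=19^0·(≡4), b=19^1·(≡15) mod 19; (4|19)=+1, (15|19)=-1; (−1)^{0·1·9}·(+1)^1·(-1)^0 = +1.
v=11: a=11^2·(≡10), b=11^3·(≡3) mod 11; (10|11)=-1, (3|11)=+1; (−1)^{2·3·5}·(-1)^3·(+1)^2 = -1.
v=5: a=5^2·(≡4), b=5^1·(≡1) mod 5; (4|5)=+1, (1|5)=+1; (−1)^{2·1·2}·(+1)^1·(+1)^2 = +1.
v=13: a=13^0·(≡6), b=13^1·(≡2) mod 13; (6|13)=-1, (2|13)=-1; (−1)^{0·1·6}·(-1)^1·(-1)^0 = -1.
Ram(-31, 312455) = {11, 13, 23, 31}; no ℚ_11-point on the conic.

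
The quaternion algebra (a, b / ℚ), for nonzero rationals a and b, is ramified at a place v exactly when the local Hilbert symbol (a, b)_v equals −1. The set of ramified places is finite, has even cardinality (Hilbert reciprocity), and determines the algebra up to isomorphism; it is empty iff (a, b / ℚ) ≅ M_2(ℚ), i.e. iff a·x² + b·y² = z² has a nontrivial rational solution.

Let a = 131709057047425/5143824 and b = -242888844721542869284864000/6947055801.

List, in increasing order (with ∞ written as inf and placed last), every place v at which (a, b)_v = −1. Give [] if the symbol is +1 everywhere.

Mod squares: a ≡ 78793, b ≡ -2035. Check v ∈ {∞, 2, 3, 5, 7, 11, 13, 17, 19, 29, 31, 37}.
v=2: v_2(a)=-4, v_2(b)=14; units ≡ 1, 5 (mod 8); ε·ε+αω+βω = 0·0+-4·1+14·0 ≡ 0  ⇒  (a,b)_2 = +1.
v=19: a=19^1·(≡11), b=19^2·(≡1) mod 19; (11|19)=+1, (1|19)=+1; (−1)^{1·2·9}·(+1)^2·(+1)^1 = +1.
v=∞: 78793 > 0 and -2035 < 0  ⇒  (a,b)_∞ = +1.
v=7: a=7^-2·(≡1), b=7^-6·(≡4) mod 7; (1|7)=+1, (4|7)=+1; (−1)^{-2·-6·3}·(+1)^-6·(+1)^-2 = +1.
v=13: a=13^3·(≡12), b=13^4·(≡5) mod 13; (12|13)=+1, (5|13)=-1; (−1)^{3·4·6}·(+1)^4·(-1)^3 = -1.
v=31: a=31^0·(≡24), b=31^2·(≡15) mod 31; (24|31)=-1, (15|31)=-1; (−1)^{0·2·15}·(-1)^2·(-1)^0 = +1.
v=37: a=37^2·(≡13), b=37^1·(≡19) mod 37; (13|37)=-1, (19|37)=-1; (−1)^{2·1·18}·(-1)^1·(-1)^2 = -1.
v=3: a=3^-8·(≡1), b=3^-10·(≡2) mod 3; (1|3)=+1, (2|3)=-1; (−1)^{-8·-10·1}·(+1)^-10·(-1)^-8 = +1.
v=29: a=29^1·(≡1), b=29^2·(≡25) mod 29; (1|29)=+1, (25|29)=+1; (−1)^{1·2·14}·(+1)^2·(+1)^1 = +1.
v=11: a=11^1·(≡2), b=11^3·(≡10) mod 11; (2|11)=-1, (10|11)=-1; (−1)^{1·3·5}·(-1)^3·(-1)^1 = -1.
v=17: a=17^2·(≡13), b=17^2·(≡12) mod 17; (13|17)=+1, (12|17)=-1; (−1)^{2·2·8}·(+1)^2·(-1)^2 = +1.
v=5: a=5^2·(≡3), b=5^3·(≡3) mod 5; (3|5)=-1, (3|5)=-1; (−1)^{2·3·2}·(-1)^3·(-1)^2 = -1.
(78793, -2035 / ℚ) ramifies at {5, 11, 13, 37}: a division algebra.

[5, 11, 13, 37]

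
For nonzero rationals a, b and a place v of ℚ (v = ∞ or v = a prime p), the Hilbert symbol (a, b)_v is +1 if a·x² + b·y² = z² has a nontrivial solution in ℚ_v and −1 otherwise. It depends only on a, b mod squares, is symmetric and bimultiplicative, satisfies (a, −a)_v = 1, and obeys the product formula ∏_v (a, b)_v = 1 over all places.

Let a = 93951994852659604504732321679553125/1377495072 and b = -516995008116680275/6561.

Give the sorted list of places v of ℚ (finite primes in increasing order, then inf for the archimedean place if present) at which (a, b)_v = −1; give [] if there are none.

[2, 13, 29, 31, 37, 41]

(a, b) ≡ (6970, -17729179) mod (ℚ^×)²; places V = {2, 3, 5, 7, 13, 17, 29, 31, 37, 41, ∞}.
(a,b)_7: α=10, u≡5; β=4, v≡4 (mod 7); (5|7)=-1, (4|7)=+1; sign (−1)^0·-1^4·+1^10 = +1.
(a,b)_2: α=-5, β=0; u≡5, v≡5 (mod 8); ε(u)ε(v)=0·0, αω(v)=-5·1, βω(u)=0·1; sum ≡ 1  ⇒  -1.
(a,b)_3: α=-16, u≡1; β=-8, v≡2 (mod 3); (1|3)=+1, (2|3)=-1; sign (−1)^0·+1^-8·-1^-16 = +1.
(a,b)_29: α=2, u≡12; β=1, v≡18 (mod 29); (12|29)=-1, (18|29)=-1; sign (−1)^0·-1^1·-1^2 = -1.
(a,b)_5: α=5, u≡1; β=2, v≡4 (mod 5); (1|5)=+1, (4|5)=+1; sign (−1)^0·+1^2·+1^5 = +1.
(a,b)_37: α=2, u≡35; β=1, v≡31 (mod 37); (35|37)=-1, (31|37)=-1; sign (−1)^0·-1^1·-1^2 = -1.
(a,b)_∞: sgn(6970)=+, sgn(-17729179)=−, so +1.
(a,b)_41: α=5, u≡14; β=3, v≡16 (mod 41); (14|41)=-1, (16|41)=+1; sign (−1)^0·-1^3·+1^5 = -1.
(a,b)_17: α=3, u≡2; β=2, v≡9 (mod 17); (2|17)=+1, (9|17)=+1; sign (−1)^0·+1^2·+1^3 = +1.
(a,b)_13: α=2, u≡6; β=1, v≡8 (mod 13); (6|13)=-1, (8|13)=-1; sign (−1)^0·-1^1·-1^2 = -1.
(a,b)_31: α=2, u≡26; β=1, v≡5 (mod 31); (26|31)=-1, (5|31)=+1; sign (−1)^0·-1^1·+1^2 = -1.
|Ram(6970, -17729179)| = 6, even; anisotropic at {2, 13, 29, 31, 37, 41}.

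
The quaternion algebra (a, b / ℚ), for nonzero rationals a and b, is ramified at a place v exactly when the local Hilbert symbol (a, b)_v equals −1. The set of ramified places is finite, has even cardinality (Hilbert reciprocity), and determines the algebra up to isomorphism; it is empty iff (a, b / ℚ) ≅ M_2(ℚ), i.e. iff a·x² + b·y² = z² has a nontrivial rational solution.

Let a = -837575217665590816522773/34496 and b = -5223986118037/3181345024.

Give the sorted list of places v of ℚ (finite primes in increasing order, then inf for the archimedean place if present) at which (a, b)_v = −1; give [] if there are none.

[3, 13, 19, 37, 47, inf]

Mod squares: a ≡ -11876007, b ≡ -248677. Check v ∈ {∞, 2, 3, 7, 11, 13, 17, 19, 23, 31, 37, 43, 47}.
v=37: a=37^4·(≡19), b=37^1·(≡17) mod 37; (19|37)=-1, (17|37)=-1; (−1)^{4·1·18}·(-1)^1·(-1)^4 = -1.
v=∞: -11876007 < 0 and -248677 < 0  ⇒  (a,b)_∞ = -1.
v=13: a=13^5·(≡10), b=13^-1·(≡8) mod 13; (10|13)=+1, (8|13)=-1; (−1)^{5·-1·6}·(+1)^-1·(-1)^5 = -1.
v=31: a=31^1·(≡20), b=31^4·(≡4) mod 31; (20|31)=+1, (4|31)=+1; (−1)^{1·4·15}·(+1)^4·(+1)^1 = +1.
v=19: a=19^1·(≡5), b=19^0·(≡2) mod 19; (5|19)=+1, (2|19)=-1; (−1)^{1·0·9}·(+1)^0·(-1)^1 = -1.
v=17: a=17^0·(≡7), b=17^2·(≡16) mod 17; (7|17)=-1, (16|17)=+1; (−1)^{0·2·8}·(-1)^2·(+1)^0 = +1.
v=7: a=7^-2·(≡4), b=7^0·(≡5) mod 7; (4|7)=+1, (5|7)=-1; (−1)^{-2·0·3}·(+1)^0·(-1)^-2 = +1.
v=23: a=23^0·(≡17), b=23^2·(≡14) mod 23; (17|23)=-1, (14|23)=-1; (−1)^{0·2·11}·(-1)^2·(-1)^0 = +1.
v=11: a=11^-1·(≡8), b=11^-1·(≡4) mod 11; (8|11)=-1, (4|11)=+1; (−1)^{-1·-1·5}·(-1)^-1·(+1)^-1 = +1.
v=43: a=43^0·(≡27), b=43^-2·(≡16) mod 43; (27|43)=-1, (16|43)=+1; (−1)^{0·-2·21}·(-1)^-2·(+1)^0 = +1.
v=47: a=47^3·(≡10), b=47^-1·(≡46) mod 47; (10|47)=-1, (46|47)=-1; (−1)^{3·-1·23}·(-1)^-1·(-1)^3 = -1.
v=3: a=3^9·(≡2), b=3^0·(≡2) mod 3; (2|3)=-1, (2|3)=-1; (−1)^{9·0·1}·(-1)^0·(-1)^9 = -1.
v=2: v_2(a)=-6, v_2(b)=-8; units ≡ 1, 3 (mod 8); ε·ε+αω+βω = 0·1+-6·1+-8·0 ≡ 0  ⇒  (a,b)_2 = +1.
(-11876007, -248677 / ℚ) ramifies at {3, 13, 19, 37, 47, ∞}: a division algebra.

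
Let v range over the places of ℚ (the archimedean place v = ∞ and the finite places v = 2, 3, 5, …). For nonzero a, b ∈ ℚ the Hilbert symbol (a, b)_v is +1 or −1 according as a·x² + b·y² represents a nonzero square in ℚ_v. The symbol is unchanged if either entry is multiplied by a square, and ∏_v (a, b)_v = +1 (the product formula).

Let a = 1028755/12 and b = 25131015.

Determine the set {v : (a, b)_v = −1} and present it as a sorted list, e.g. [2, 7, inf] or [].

[7, 19]

Mod squares: a ≡ 62985, b ≡ 7735. Check v ∈ {∞, 2, 3, 5, 7, 13, 17, 19}.
v=5: a=5^1·(≡3), b=5^1·(≡3) mod 5; (3|5)=-1, (3|5)=-1; (−1)^{1·1·2}·(-1)^1·(-1)^1 = +1.
v=3: a=3^-1·(≡1), b=3^2·(≡1) mod 3; (1|3)=+1, (1|3)=+1; (−1)^{-1·2·1}·(+1)^2·(+1)^-1 = +1.
v=7: a=7^2·(≡6), b=7^1·(≡6) mod 7; (6|7)=-1, (6|7)=-1; (−1)^{2·1·3}·(-1)^1·(-1)^2 = -1.
v=17: a=17^1·(≡1), b=17^1·(≡9) mod 17; (1|17)=+1, (9|17)=+1; (−1)^{1·1·8}·(+1)^1·(+1)^1 = +1.
v=19: a=19^1·(≡17), b=19^2·(≡18) mod 19; (17|19)=+1, (18|19)=-1; (−1)^{1·2·9}·(+1)^2·(-1)^1 = -1.
v=2: v_2(a)=-2, v_2(b)=0; units ≡ 1, 7 (mod 8); ε·ε+αω+βω = 0·1+-2·0+0·0 ≡ 0  ⇒  (a,b)_2 = +1.
v=∞: 62985 > 0 and 7735 > 0  ⇒  (a,b)_∞ = +1.
v=13: a=13^1·(≡9), b=13^1·(≡3) mod 13; (9|13)=+1, (3|13)=+1; (−1)^{1·1·6}·(+1)^1·(+1)^1 = +1.
(62985, 7735 / ℚ) ramifies at {7, 19}: a division algebra.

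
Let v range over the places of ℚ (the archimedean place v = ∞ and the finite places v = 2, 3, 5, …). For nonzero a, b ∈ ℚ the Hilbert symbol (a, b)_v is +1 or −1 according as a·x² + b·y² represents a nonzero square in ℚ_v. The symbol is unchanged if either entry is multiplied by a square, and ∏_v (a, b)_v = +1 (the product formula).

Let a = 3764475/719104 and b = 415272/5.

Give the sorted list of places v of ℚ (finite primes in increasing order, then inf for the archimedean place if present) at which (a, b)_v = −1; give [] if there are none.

[2, 3, 11, 13]

Mod squares: a ≡ 11, b ≡ 4290. Check v ∈ {∞, 2, 3, 5, 11, 13, 53}.
v=53: a=53^-2·(≡1), b=53^0·(≡14) mod 53; (1|53)=+1, (14|53)=-1; (−1)^{-2·0·26}·(+1)^0·(-1)^-2 = +1.
v=5: a=5^2·(≡1), b=5^-1·(≡2) mod 5; (1|5)=+1, (2|5)=-1; (−1)^{2·-1·2}·(+1)^-1·(-1)^2 = +1.
v=13: a=13^2·(≡5), b=13^1·(≡11) mod 13; (5|13)=-1, (11|13)=-1; (−1)^{2·1·6}·(-1)^1·(-1)^2 = -1.
v=2: v_2(a)=-8, v_2(b)=3; units ≡ 3, 1 (mod 8); ε·ε+αω+βω = 1·0+-8·0+3·1 ≡ 1  ⇒  (a,b)_2 = -1.
v=11: a=11^1·(≡4), b=11^3·(≡3) mod 11; (4|11)=+1, (3|11)=+1; (−1)^{1·3·5}·(+1)^3·(+1)^1 = -1.
v=∞: 11 > 0 and 4290 > 0  ⇒  (a,b)_∞ = +1.
v=3: a=3^4·(≡2), b=3^1·(≡2) mod 3; (2|3)=-1, (2|3)=-1; (−1)^{4·1·1}·(-1)^1·(-1)^4 = -1.
Ram(11, 4290) = {2, 3, 11, 13}; no ℚ_2-point on the conic.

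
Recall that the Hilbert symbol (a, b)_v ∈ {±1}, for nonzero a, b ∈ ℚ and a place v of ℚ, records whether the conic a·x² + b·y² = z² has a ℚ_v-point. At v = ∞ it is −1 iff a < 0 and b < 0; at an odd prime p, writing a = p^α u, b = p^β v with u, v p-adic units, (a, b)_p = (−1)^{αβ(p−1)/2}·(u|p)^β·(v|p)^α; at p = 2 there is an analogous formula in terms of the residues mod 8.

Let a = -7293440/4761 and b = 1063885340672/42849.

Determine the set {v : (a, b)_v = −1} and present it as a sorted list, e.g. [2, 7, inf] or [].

[2, 5, 11, 37]

(a, b) ≡ (-28490, 2) mod (ℚ^×)²; places V = {2, 3, 5, 7, 11, 23, 37, ∞}.
(a,b)_23: α=-2, u≡10; β=-2, v≡2 (mod 23); (10|23)=-1, (2|23)=+1; sign (−1)^0·-1^-2·+1^-2 = +1.
(a,b)_5: α=1, u≡2; β=0, v≡3 (mod 5); (2|5)=-1, (3|5)=-1; sign (−1)^0·-1^0·-1^1 = -1.
(a,b)_3: α=-2, u≡1; β=-4, v≡2 (mod 3); (1|3)=+1, (2|3)=-1; sign (−1)^0·+1^-4·-1^-2 = +1.
(a,b)_7: α=1, u≡2; β=2, v≡2 (mod 7); (2|7)=+1, (2|7)=+1; sign (−1)^0·+1^2·+1^1 = +1.
(a,b)_11: α=1, u≡2; β=2, v≡8 (mod 11); (2|11)=-1, (8|11)=-1; sign (−1)^0·-1^2·-1^1 = -1.
(a,b)_∞: sgn(-28490)=−, sgn(2)=+, so +1.
(a,b)_2: α=9, β=17; u≡3, v≡1 (mod 8); ε(u)ε(v)=1·0, αω(v)=9·0, βω(u)=17·1; sum ≡ 1  ⇒  -1.
(a,b)_37: α=1, u≡11; β=2, v≡17 (mod 37); (11|37)=+1, (17|37)=-1; sign (−1)^0·+1^2·-1^1 = -1.
(-28490, 2 / ℚ) ramifies at {2, 5, 11, 37}: a division algebra.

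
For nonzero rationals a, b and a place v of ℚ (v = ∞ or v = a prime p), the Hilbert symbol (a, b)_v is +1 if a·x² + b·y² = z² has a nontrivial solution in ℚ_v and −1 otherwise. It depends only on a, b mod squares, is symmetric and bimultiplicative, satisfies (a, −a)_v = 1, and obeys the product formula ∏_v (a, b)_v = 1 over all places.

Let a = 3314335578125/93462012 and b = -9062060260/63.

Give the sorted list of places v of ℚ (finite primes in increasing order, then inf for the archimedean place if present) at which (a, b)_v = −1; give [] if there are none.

(a, b) ≡ (72611, -363055) mod (ℚ^×)²; places V = {2, 3, 5, 7, 11, 13, 19, 23, 29, 41, ∞}.
(a,b)_19: α=0, u≡12; β=2, v≡17 (mod 19); (12|19)=-1, (17|19)=+1; sign (−1)^0·-1^2·+1^0 = +1.
(a,b)_5: α=6, u≡1; β=1, v≡1 (mod 5); (1|5)=+1, (1|5)=+1; sign (−1)^0·+1^1·+1^6 = +1.
(a,b)_41: α=1, u≡23; β=1, v≡10 (mod 41); (23|41)=+1, (10|41)=+1; sign (−1)^0·+1^1·+1^1 = +1.
(a,b)_2: α=-2, β=2; u≡3, v≡1 (mod 8); ε(u)ε(v)=1·0, αω(v)=-2·0, βω(u)=2·1; sum ≡ 0  ⇒  +1.
(a,b)_13: α=2, u≡8; β=0, v≡3 (mod 13); (8|13)=-1, (3|13)=+1; sign (−1)^0·-1^0·+1^2 = +1.
(a,b)_11: α=3, u≡1; β=3, v≡7 (mod 11); (1|11)=+1, (7|11)=-1; sign (−1)^1·+1^3·-1^3 = +1.
(a,b)_23: α=1, u≡1; β=1, v≡18 (mod 23); (1|23)=+1, (18|23)=+1; sign (−1)^1·+1^1·+1^1 = -1.
(a,b)_3: α=-4, u≡2; β=-2, v≡2 (mod 3); (2|3)=-1, (2|3)=-1; sign (−1)^0·-1^-2·-1^-4 = +1.
(a,b)_7: α=-3, u≡6; β=-1, v≡3 (mod 7); (6|7)=-1, (3|7)=-1; sign (−1)^1·-1^-1·-1^-3 = -1.
(a,b)_∞: sgn(72611)=+, sgn(-363055)=−, so +1.
(a,b)_29: α=-2, u≡25; β=0, v≡20 (mod 29); (25|29)=+1, (20|29)=+1; sign (−1)^0·+1^0·+1^-2 = +1.
|Ram(72611, -363055)| = 2, even; anisotropic at {7, 23}.

[7, 23]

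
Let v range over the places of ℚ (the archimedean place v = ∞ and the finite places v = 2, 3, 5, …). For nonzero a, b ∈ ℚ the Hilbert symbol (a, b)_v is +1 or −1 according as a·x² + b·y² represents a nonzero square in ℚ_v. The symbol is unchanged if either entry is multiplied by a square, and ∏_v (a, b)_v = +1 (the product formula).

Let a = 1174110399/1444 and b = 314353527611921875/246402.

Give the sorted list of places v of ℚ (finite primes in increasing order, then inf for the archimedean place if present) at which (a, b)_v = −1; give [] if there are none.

[2, 7, 11, 17, 19, 43]

Mod squares: a ≡ 135751, b ≡ 66306086. Check v ∈ {∞, 2, 3, 5, 7, 11, 13, 17, 19, 31, 41, 43}.
v=∞: 135751 > 0 and 66306086 > 0  ⇒  (a,b)_∞ = +1.
v=43: a=43^1·(≡37), b=43^1·(≡37) mod 43; (37|43)=-1, (37|43)=-1; (−1)^{1·1·21}·(-1)^1·(-1)^1 = -1.
v=7: a=7^1·(≡6), b=7^1·(≡3) mod 7; (6|7)=-1, (3|7)=-1; (−1)^{1·1·3}·(-1)^1·(-1)^1 = -1.
v=5: a=5^0·(≡1), b=5^6·(≡4) mod 5; (1|5)=+1, (4|5)=+1; (−1)^{0·6·2}·(+1)^6·(+1)^0 = +1.
v=17: a=17^0·(≡7), b=17^1·(≡6) mod 17; (7|17)=-1, (6|17)=-1; (−1)^{0·1·8}·(-1)^1·(-1)^0 = -1.
v=11: a=11^1·(≡10), b=11^1·(≡10) mod 11; (10|11)=-1, (10|11)=-1; (−1)^{1·1·5}·(-1)^1·(-1)^1 = -1.
v=13: a=13^0·(≡7), b=13^-2·(≡6) mod 13; (7|13)=-1, (6|13)=-1; (−1)^{0·-2·6}·(-1)^-2·(-1)^0 = +1.
v=31: a=31^2·(≡1), b=31^1·(≡26) mod 31; (1|31)=+1, (26|31)=-1; (−1)^{2·1·15}·(+1)^1·(-1)^2 = +1.
v=2: v_2(a)=-2, v_2(b)=-1; units ≡ 7, 3 (mod 8); ε·ε+αω+βω = 1·1+-2·1+-1·0 ≡ 1  ⇒  (a,b)_2 = -1.
v=3: a=3^2·(≡1), b=3^-6·(≡2) mod 3; (1|3)=+1, (2|3)=-1; (−1)^{2·-6·1}·(+1)^-6·(-1)^2 = +1.
v=41: a=41^1·(≡25), b=41^2·(≡9) mod 41; (25|41)=+1, (9|41)=+1; (−1)^{1·2·20}·(+1)^2·(+1)^1 = +1.
v=19: a=19^-2·(≡15), b=19^3·(≡4) mod 19; (15|19)=-1, (4|19)=+1; (−1)^{-2·3·9}·(-1)^3·(+1)^-2 = -1.
(135751, 66306086 / ℚ) ramifies at {2, 7, 11, 17, 19, 43}: a division algebra.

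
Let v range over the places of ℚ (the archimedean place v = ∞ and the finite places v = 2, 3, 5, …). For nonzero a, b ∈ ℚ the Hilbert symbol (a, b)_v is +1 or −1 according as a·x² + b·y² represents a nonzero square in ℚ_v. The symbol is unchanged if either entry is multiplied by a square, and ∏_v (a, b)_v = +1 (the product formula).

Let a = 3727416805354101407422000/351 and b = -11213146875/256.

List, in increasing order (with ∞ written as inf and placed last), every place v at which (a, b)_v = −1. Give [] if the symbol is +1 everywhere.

[5, 13]

(a, b) ≡ (23205, -33915) mod (ℚ^×)²; places V = {2, 3, 5, 7, 13, 17, 19, 23, 53, ∞}.
(a,b)_13: α=-1, u≡9; β=0, v≡2 (mod 13); (9|13)=+1, (2|13)=-1; sign (−1)^0·+1^0·-1^-1 = -1.
(a,b)_5: α=3, u≡1; β=5, v≡3 (mod 5); (1|5)=+1, (3|5)=-1; sign (−1)^0·+1^5·-1^3 = -1.
(a,b)_17: α=3, u≡14; β=1, v≡14 (mod 17); (14|17)=-1, (14|17)=-1; sign (−1)^0·-1^1·-1^3 = +1.
(a,b)_∞: sgn(23205)=+, sgn(-33915)=−, so +1.
(a,b)_53: α=2, u≡49; β=0, v≡41 (mod 53); (49|53)=+1, (41|53)=-1; sign (−1)^0·+1^0·-1^2 = +1.
(a,b)_2: α=4, β=-8; u≡5, v≡5 (mod 8); ε(u)ε(v)=0·0, αω(v)=4·1, βω(u)=-8·1; sum ≡ 0  ⇒  +1.
(a,b)_7: α=1, u≡1; β=1, v≡5 (mod 7); (1|7)=+1, (5|7)=-1; sign (−1)^1·+1^1·-1^1 = +1.
(a,b)_23: α=6, u≡14; β=2, v≡21 (mod 23); (14|23)=-1, (21|23)=-1; sign (−1)^0·-1^2·-1^6 = +1.
(a,b)_3: α=-3, u≡1; β=1, v≡2 (mod 3); (1|3)=+1, (2|3)=-1; sign (−1)^1·+1^1·-1^-3 = +1.
(a,b)_19: α=4, u≡7; β=1, v≡7 (mod 19); (7|19)=+1, (7|19)=+1; sign (−1)^0·+1^1·+1^4 = +1.
|Ram(23205, -33915)| = 2, even; anisotropic at {5, 13}.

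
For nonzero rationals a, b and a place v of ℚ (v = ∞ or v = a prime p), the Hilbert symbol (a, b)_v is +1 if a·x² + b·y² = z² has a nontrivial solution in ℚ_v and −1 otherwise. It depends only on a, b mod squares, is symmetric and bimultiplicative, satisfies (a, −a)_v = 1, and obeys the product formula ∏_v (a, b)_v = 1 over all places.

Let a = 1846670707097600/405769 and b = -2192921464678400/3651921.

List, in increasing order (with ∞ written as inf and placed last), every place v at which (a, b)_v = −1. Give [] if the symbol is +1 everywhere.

Mod squares: a ≡ 43214, b ≡ -821066. Check v ∈ {∞, 2, 3, 5, 7, 13, 17, 19, 31, 41}.
v=31: a=31^1·(≡29), b=31^1·(≡5) mod 31; (29|31)=-1, (5|31)=+1; (−1)^{1·1·15}·(-1)^1·(+1)^1 = +1.
v=2: v_2(a)=15, v_2(b)=11; units ≡ 7, 3 (mod 8); ε·ε+αω+βω = 1·1+15·1+11·0 ≡ 0  ⇒  (a,b)_2 = +1.
v=∞: 43214 > 0 and -821066 < 0  ⇒  (a,b)_∞ = +1.
v=3: a=3^0·(≡2), b=3^-2·(≡1) mod 3; (2|3)=-1, (1|3)=+1; (−1)^{0·-2·1}·(-1)^-2·(+1)^0 = +1.
v=17: a=17^3·(≡16), b=17^3·(≡13) mod 17; (16|17)=+1, (13|17)=+1; (−1)^{3·3·8}·(+1)^3·(+1)^3 = +1.
v=7: a=7^-4·(≡6), b=7^-4·(≡3) mod 7; (6|7)=-1, (3|7)=-1; (−1)^{-4·-4·3}·(-1)^-4·(-1)^-4 = +1.
v=13: a=13^-2·(≡8), b=13^-2·(≡4) mod 13; (8|13)=-1, (4|13)=+1; (−1)^{-2·-2·6}·(-1)^-2·(+1)^-2 = +1.
v=19: a=19^2·(≡10), b=19^3·(≡6) mod 19; (10|19)=-1, (6|19)=+1; (−1)^{2·3·9}·(-1)^3·(+1)^2 = -1.
v=5: a=5^2·(≡1), b=5^2·(≡4) mod 5; (1|5)=+1, (4|5)=+1; (−1)^{2·2·2}·(+1)^2·(+1)^2 = +1.
v=41: a=41^1·(≡6), b=41^1·(≡18) mod 41; (6|41)=-1, (18|41)=+1; (−1)^{1·1·20}·(-1)^1·(+1)^1 = -1.
|Ram(43214, -821066)| = 2, even; anisotropic at {19, 41}.

[19, 41]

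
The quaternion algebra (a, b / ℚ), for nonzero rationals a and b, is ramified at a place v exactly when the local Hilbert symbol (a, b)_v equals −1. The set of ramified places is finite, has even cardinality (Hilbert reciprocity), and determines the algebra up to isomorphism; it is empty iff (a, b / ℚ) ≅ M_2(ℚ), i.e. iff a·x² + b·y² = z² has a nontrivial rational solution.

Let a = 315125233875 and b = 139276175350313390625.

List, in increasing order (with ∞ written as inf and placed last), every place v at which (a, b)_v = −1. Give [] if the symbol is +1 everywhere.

(a, b) ≡ (2755, 713) mod (ℚ^×)²; places V = {2, 3, 5, 19, 23, 29, 31, ∞}.
(a,b)_2: α=0, β=0; u≡3, v≡1 (mod 8); ε(u)ε(v)=1·0, αω(v)=0·0, βω(u)=0·1; sum ≡ 0  ⇒  +1.
(a,b)_19: α=1, u≡10; β=2, v≡10 (mod 19); (10|19)=-1, (10|19)=-1; sign (−1)^0·-1^2·-1^1 = -1.
(a,b)_29: α=1, u≡27; β=2, v≡19 (mod 29); (27|29)=-1, (19|29)=-1; sign (−1)^0·-1^2·-1^1 = -1.
(a,b)_∞: sgn(2755)=+, sgn(713)=+, so +1.
(a,b)_23: α=2, u≡13; β=3, v≡1 (mod 23); (13|23)=+1, (1|23)=+1; sign (−1)^0·+1^3·+1^2 = +1.
(a,b)_5: α=3, u≡1; β=6, v≡2 (mod 5); (1|5)=+1, (2|5)=-1; sign (−1)^0·+1^6·-1^3 = -1.
(a,b)_3: α=2, u≡1; β=4, v≡2 (mod 3); (1|3)=+1, (2|3)=-1; sign (−1)^0·+1^4·-1^2 = +1.
(a,b)_31: α=2, u≡29; β=3, v≡15 (mod 31); (29|31)=-1, (15|31)=-1; sign (−1)^0·-1^3·-1^2 = -1.
(2755, 713 / ℚ) ramifies at {5, 19, 29, 31}: a division algebra.

[5, 19, 29, 31]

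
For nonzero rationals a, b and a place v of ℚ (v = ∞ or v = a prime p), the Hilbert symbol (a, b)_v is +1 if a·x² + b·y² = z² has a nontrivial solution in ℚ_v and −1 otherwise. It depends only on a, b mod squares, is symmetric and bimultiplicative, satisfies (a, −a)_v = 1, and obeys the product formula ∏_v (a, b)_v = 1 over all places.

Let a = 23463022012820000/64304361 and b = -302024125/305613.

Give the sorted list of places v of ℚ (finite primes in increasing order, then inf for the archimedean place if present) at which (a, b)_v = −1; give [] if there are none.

[5, 11]

Mod squares: a ≡ 2, b ≡ -6545. Check v ∈ {∞, 2, 3, 5, 7, 11, 13, 17, 29}.
v=29: a=29^2·(≡17), b=29^2·(≡1) mod 29; (17|29)=-1, (1|29)=+1; (−1)^{2·2·14}·(-1)^2·(+1)^2 = +1.
v=17: a=17^2·(≡9), b=17^1·(≡12) mod 17; (9|17)=+1, (12|17)=-1; (−1)^{2·1·8}·(+1)^1·(-1)^2 = +1.
v=∞: 2 > 0 and -6545 < 0  ⇒  (a,b)_∞ = +1.
v=11: a=11^-2·(≡8), b=11^-1·(≡6) mod 11; (8|11)=-1, (6|11)=-1; (−1)^{-2·-1·5}·(-1)^-1·(-1)^-2 = -1.
v=13: a=13^6·(≡8), b=13^2·(≡7) mod 13; (8|13)=-1, (7|13)=-1; (−1)^{6·2·6}·(-1)^2·(-1)^6 = +1.
v=3: a=3^-12·(≡2), b=3^-4·(≡1) mod 3; (2|3)=-1, (1|3)=+1; (−1)^{-12·-4·1}·(-1)^-4·(+1)^-12 = +1.
v=5: a=5^4·(≡2), b=5^3·(≡4) mod 5; (2|5)=-1, (4|5)=+1; (−1)^{4·3·2}·(-1)^3·(+1)^4 = -1.
v=2: v_2(a)=5, v_2(b)=0; units ≡ 1, 7 (mod 8); ε·ε+αω+βω = 0·1+5·0+0·0 ≡ 0  ⇒  (a,b)_2 = +1.
v=7: a=7^0·(≡1), b=7^-3·(≡5) mod 7; (1|7)=+1, (5|7)=-1; (−1)^{0·-3·3}·(+1)^-3·(-1)^0 = +1.
(2, -6545 / ℚ) ramifies at {5, 11}: a division algebra.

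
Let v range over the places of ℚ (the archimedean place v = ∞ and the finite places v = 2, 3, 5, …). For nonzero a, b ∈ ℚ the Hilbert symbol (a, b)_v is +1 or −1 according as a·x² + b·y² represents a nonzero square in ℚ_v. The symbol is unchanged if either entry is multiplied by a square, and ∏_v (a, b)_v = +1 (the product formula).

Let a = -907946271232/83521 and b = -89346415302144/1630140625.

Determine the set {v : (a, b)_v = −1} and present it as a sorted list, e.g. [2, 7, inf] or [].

[2, 3, 11, inf]

Mod squares: a ≡ -2002, b ≡ -6006. Check v ∈ {∞, 2, 3, 5, 7, 11, 13, 17, 19}.
v=∞: -2002 < 0 and -6006 < 0  ⇒  (a,b)_∞ = -1.
v=17: a=17^-4·(≡15), b=17^-2·(≡14) mod 17; (15|17)=+1, (14|17)=-1; (−1)^{-4·-2·8}·(+1)^-2·(-1)^-4 = +1.
v=19: a=19^0·(≡2), b=19^-2·(≡6) mod 19; (2|19)=-1, (6|19)=+1; (−1)^{0·-2·9}·(-1)^-2·(+1)^0 = +1.
v=13: a=13^1·(≡11), b=13^1·(≡7) mod 13; (11|13)=-1, (7|13)=-1; (−1)^{1·1·6}·(-1)^1·(-1)^1 = +1.
v=5: a=5^0·(≡3), b=5^-6·(≡4) mod 5; (3|5)=-1, (4|5)=+1; (−1)^{0·-6·2}·(-1)^-6·(+1)^0 = +1.
v=3: a=3^0·(≡2), b=3^5·(≡2) mod 3; (2|3)=-1, (2|3)=-1; (−1)^{0·5·1}·(-1)^5·(-1)^0 = -1.
v=7: a=7^1·(≡1), b=7^3·(≡3) mod 7; (1|7)=+1, (3|7)=-1; (−1)^{1·3·3}·(+1)^3·(-1)^1 = +1.
v=11: a=11^7·(≡9), b=11^5·(≡3) mod 11; (9|11)=+1, (3|11)=+1; (−1)^{7·5·5}·(+1)^5·(+1)^7 = -1.
v=2: v_2(a)=9, v_2(b)=9; units ≡ 7, 5 (mod 8); ε·ε+αω+βω = 1·0+9·1+9·0 ≡ 1  ⇒  (a,b)_2 = -1.
Ram(-2002, -6006) = {2, 3, 11, ∞}; no ℚ_2-point on the conic.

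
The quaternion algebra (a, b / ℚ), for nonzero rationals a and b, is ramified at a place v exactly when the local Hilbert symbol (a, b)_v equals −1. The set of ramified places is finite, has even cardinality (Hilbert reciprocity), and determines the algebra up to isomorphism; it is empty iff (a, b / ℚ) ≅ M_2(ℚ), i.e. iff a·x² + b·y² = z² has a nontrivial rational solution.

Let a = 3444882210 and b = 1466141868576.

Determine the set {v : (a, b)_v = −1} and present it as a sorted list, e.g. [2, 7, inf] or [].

(a, b) ≡ (13090, 7106) mod (ℚ^×)²; places V = {2, 3, 5, 7, 11, 17, 19, ∞}.
(a,b)_∞: sgn(13090)=+, sgn(7106)=+, so +1.
(a,b)_5: α=1, u≡2; β=0, v≡1 (mod 5); (2|5)=-1, (1|5)=+1; sign (−1)^0·-1^0·+1^1 = +1.
(a,b)_17: α=1, u≡11; β=1, v≡10 (mod 17); (11|17)=-1, (10|17)=-1; sign (−1)^0·-1^1·-1^1 = +1.
(a,b)_19: α=2, u≡12; β=3, v≡18 (mod 19); (12|19)=-1, (18|19)=-1; sign (−1)^0·-1^3·-1^2 = -1.
(a,b)_7: α=1, u≡4; β=2, v≡1 (mod 7); (4|7)=+1, (1|7)=+1; sign (−1)^0·+1^2·+1^1 = +1.
(a,b)_11: α=1, u≡10; β=1, v≡10 (mod 11); (10|11)=-1, (10|11)=-1; sign (−1)^1·-1^1·-1^1 = -1.
(a,b)_3: α=6, u≡1; β=6, v≡2 (mod 3); (1|3)=+1, (2|3)=-1; sign (−1)^0·+1^6·-1^6 = +1.
(a,b)_2: α=1, β=5; u≡1, v≡1 (mod 8); ε(u)ε(v)=0·0, αω(v)=1·0, βω(u)=5·0; sum ≡ 0  ⇒  +1.
|Ram(13090, 7106)| = 2, even; anisotropic at {11, 19}.

[11, 19]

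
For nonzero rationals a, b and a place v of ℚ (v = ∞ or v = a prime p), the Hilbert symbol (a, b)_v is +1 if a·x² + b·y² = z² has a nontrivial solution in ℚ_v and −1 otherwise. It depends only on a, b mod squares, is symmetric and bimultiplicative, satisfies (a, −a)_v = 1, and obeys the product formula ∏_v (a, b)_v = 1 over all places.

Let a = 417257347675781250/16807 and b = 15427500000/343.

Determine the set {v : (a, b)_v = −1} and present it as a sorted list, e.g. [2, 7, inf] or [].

[3, 11]

(a, b) ≡ (7854, 3570) mod (ℚ^×)²; places V = {2, 3, 5, 7, 11, 17, ∞}.
(a,b)_5: α=10, u≡1; β=7, v≡4 (mod 5); (1|5)=+1, (4|5)=+1; sign (−1)^0·+1^7·+1^10 = +1.
(a,b)_3: α=3, u≡2; β=1, v≡2 (mod 3); (2|3)=-1, (2|3)=-1; sign (−1)^1·-1^1·-1^3 = -1.
(a,b)_11: α=5, u≡7; β=2, v≡6 (mod 11); (7|11)=-1, (6|11)=-1; sign (−1)^0·-1^2·-1^5 = -1.
(a,b)_∞: sgn(7854)=+, sgn(3570)=+, so +1.
(a,b)_17: α=3, u≡6; β=1, v≡11 (mod 17); (6|17)=-1, (11|17)=-1; sign (−1)^0·-1^1·-1^3 = +1.
(a,b)_2: α=1, β=5; u≡7, v≡1 (mod 8); ε(u)ε(v)=1·0, αω(v)=1·0, βω(u)=5·0; sum ≡ 0  ⇒  +1.
(a,b)_7: α=-5, u≡1; β=-3, v≡3 (mod 7); (1|7)=+1, (3|7)=-1; sign (−1)^1·+1^-3·-1^-5 = +1.
Ram(7854, 3570) = {3, 11}; no ℚ_3-point on the conic.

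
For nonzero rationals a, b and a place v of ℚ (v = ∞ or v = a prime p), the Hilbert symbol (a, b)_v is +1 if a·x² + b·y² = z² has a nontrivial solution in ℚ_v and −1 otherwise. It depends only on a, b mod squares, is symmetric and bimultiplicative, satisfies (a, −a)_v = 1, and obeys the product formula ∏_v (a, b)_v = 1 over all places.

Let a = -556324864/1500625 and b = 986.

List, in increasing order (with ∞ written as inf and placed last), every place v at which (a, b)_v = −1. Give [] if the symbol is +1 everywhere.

[17, 29]

(a, b) ≡ (-646, 986) mod (ℚ^×)²; places V = {2, 5, 7, 17, 19, 29, ∞}.
(a,b)_19: α=1, u≡11; β=0, v≡17 (mod 19); (11|19)=+1, (17|19)=+1; sign (−1)^0·+1^0·+1^1 = +1.
(a,b)_17: α=1, u≡8; β=1, v≡7 (mod 17); (8|17)=+1, (7|17)=-1; sign (−1)^0·+1^1·-1^1 = -1.
(a,b)_∞: sgn(-646)=−, sgn(986)=+, so +1.
(a,b)_2: α=11, β=1; u≡5, v≡5 (mod 8); ε(u)ε(v)=0·0, αω(v)=11·1, βω(u)=1·1; sum ≡ 0  ⇒  +1.
(a,b)_7: α=-4, u≡5; β=0, v≡6 (mod 7); (5|7)=-1, (6|7)=-1; sign (−1)^0·-1^0·-1^-4 = +1.
(a,b)_5: α=-4, u≡1; β=0, v≡1 (mod 5); (1|5)=+1, (1|5)=+1; sign (−1)^0·+1^0·+1^-4 = +1.
(a,b)_29: α=2, u≡8; β=1, v≡5 (mod 29); (8|29)=-1, (5|29)=+1; sign (−1)^0·-1^1·+1^2 = -1.
Ram(-646, 986) = {17, 29}; no ℚ_17-point on the conic.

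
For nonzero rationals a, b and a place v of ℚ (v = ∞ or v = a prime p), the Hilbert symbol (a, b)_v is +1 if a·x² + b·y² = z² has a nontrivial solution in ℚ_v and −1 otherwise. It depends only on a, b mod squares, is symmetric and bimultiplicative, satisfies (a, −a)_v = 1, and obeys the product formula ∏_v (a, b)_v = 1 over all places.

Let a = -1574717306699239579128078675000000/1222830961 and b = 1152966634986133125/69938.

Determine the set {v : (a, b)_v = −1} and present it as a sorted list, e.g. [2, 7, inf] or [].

(a, b) ≡ (-667, 1263994) mod (ℚ^×)²; places V = {2, 3, 5, 11, 17, 19, 23, 29, 31, 37, ∞}.
(a,b)_29: α=5, u≡13; β=3, v≡16 (mod 29); (13|29)=+1, (16|29)=+1; sign (−1)^0·+1^3·+1^5 = +1.
(a,b)_2: α=6, β=-1; u≡5, v≡5 (mod 8); ε(u)ε(v)=0·0, αω(v)=6·1, βω(u)=-1·1; sum ≡ 1  ⇒  -1.
(a,b)_19: α=2, u≡9; β=1, v≡16 (mod 19); (9|19)=+1, (16|19)=+1; sign (−1)^0·+1^1·+1^2 = +1.
(a,b)_23: α=3, u≡10; β=2, v≡6 (mod 23); (10|23)=-1, (6|23)=+1; sign (−1)^0·-1^2·+1^3 = +1.
(a,b)_∞: sgn(-667)=−, sgn(1263994)=+, so +1.
(a,b)_31: α=2, u≡26; β=1, v≡2 (mod 31); (26|31)=-1, (2|31)=+1; sign (−1)^0·-1^1·+1^2 = -1.
(a,b)_11: α=-4, u≡1; β=-2, v≡8 (mod 11); (1|11)=+1, (8|11)=-1; sign (−1)^0·+1^-2·-1^-4 = +1.
(a,b)_17: α=-4, u≡9; β=-2, v≡12 (mod 17); (9|17)=+1, (12|17)=-1; sign (−1)^0·+1^-2·-1^-4 = +1.
(a,b)_37: α=2, u≡28; β=1, v≡4 (mod 37); (28|37)=+1, (4|37)=+1; sign (−1)^0·+1^1·+1^2 = +1.
(a,b)_3: α=12, u≡2; β=8, v≡1 (mod 3); (2|3)=-1, (1|3)=+1; sign (−1)^0·-1^8·+1^12 = +1.
(a,b)_5: α=8, u≡2; β=4, v≡1 (mod 5); (2|5)=-1, (1|5)=+1; sign (−1)^0·-1^4·+1^8 = +1.
(-667, 1263994 / ℚ) ramifies at {2, 31}: a division algebra.

[2, 31]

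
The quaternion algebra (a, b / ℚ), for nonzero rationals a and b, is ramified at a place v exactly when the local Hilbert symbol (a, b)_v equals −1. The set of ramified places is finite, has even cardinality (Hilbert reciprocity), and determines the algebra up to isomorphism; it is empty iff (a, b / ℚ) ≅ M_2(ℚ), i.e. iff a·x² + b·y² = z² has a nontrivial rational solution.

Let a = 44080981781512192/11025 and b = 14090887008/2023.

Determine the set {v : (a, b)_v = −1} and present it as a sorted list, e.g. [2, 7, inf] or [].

[7, 11, 19, 37]

Mod squares: a ≡ 703, b ≡ 154. Check v ∈ {∞, 2, 3, 5, 7, 11, 17, 19, 37}.
v=5: a=5^-2·(≡2), b=5^0·(≡1) mod 5; (2|5)=-1, (1|5)=+1; (−1)^{-2·0·2}·(-1)^0·(+1)^-2 = +1.
v=17: a=17^0·(≡3), b=17^-2·(≡13) mod 17; (3|17)=-1, (13|17)=+1; (−1)^{0·-2·8}·(-1)^-2·(+1)^0 = +1.
v=19: a=19^3·(≡2), b=19^2·(≡14) mod 19; (2|19)=-1, (14|19)=-1; (−1)^{3·2·9}·(-1)^2·(-1)^3 = -1.
v=11: a=11^2·(≡7), b=11^1·(≡4) mod 11; (7|11)=-1, (4|11)=+1; (−1)^{2·1·5}·(-1)^1·(+1)^2 = -1.
v=3: a=3^-2·(≡1), b=3^4·(≡1) mod 3; (1|3)=+1, (1|3)=+1; (−1)^{-2·4·1}·(+1)^4·(+1)^-2 = +1.
v=2: v_2(a)=20, v_2(b)=5; units ≡ 7, 5 (mod 8); ε·ε+αω+βω = 1·0+20·1+5·0 ≡ 0  ⇒  (a,b)_2 = +1.
v=7: a=7^-2·(≡6), b=7^-1·(≡1) mod 7; (6|7)=-1, (1|7)=+1; (−1)^{-2·-1·3}·(-1)^-1·(+1)^-2 = -1.
v=∞: 703 > 0 and 154 > 0  ⇒  (a,b)_∞ = +1.
v=37: a=37^3·(≡5), b=37^2·(≡35) mod 37; (5|37)=-1, (35|37)=-1; (−1)^{3·2·18}·(-1)^2·(-1)^3 = -1.
(703, 154 / ℚ) ramifies at {7, 11, 19, 37}: a division algebra.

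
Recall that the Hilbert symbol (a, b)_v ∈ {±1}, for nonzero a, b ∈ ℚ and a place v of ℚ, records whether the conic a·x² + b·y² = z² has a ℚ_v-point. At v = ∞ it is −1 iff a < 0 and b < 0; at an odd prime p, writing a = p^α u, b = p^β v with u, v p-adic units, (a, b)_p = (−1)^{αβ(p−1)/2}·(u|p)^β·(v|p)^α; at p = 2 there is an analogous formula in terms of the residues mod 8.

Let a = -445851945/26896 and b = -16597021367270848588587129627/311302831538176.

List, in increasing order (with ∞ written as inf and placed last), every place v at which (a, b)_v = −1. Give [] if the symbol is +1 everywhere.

[5, inf]

(a, b) ≡ (-6545, -187) mod (ℚ^×)²; places V = {2, 3, 5, 7, 11, 13, 17, 29, 41, 43, ∞}.
(a,b)_43: α=0, u≡33; β=2, v≡12 (mod 43); (33|43)=-1, (12|43)=-1; sign (−1)^0·-1^2·-1^0 = +1.
(a,b)_2: α=-4, β=-16; u≡7, v≡5 (mod 8); ε(u)ε(v)=1·0, αω(v)=-4·1, βω(u)=-16·0; sum ≡ 0  ⇒  +1.
(a,b)_∞: sgn(-6545)=−, sgn(-187)=−, so -1.
(a,b)_13: α=0, u≡6; β=2, v≡7 (mod 13); (6|13)=-1, (7|13)=-1; sign (−1)^0·-1^2·-1^0 = +1.
(a,b)_29: α=2, u≡7; β=4, v≡5 (mod 29); (7|29)=+1, (5|29)=+1; sign (−1)^0·+1^4·+1^2 = +1.
(a,b)_17: α=1, u≡6; β=3, v≡5 (mod 17); (6|17)=-1, (5|17)=-1; sign (−1)^0·-1^3·-1^1 = +1.
(a,b)_41: α=-2, u≡29; β=-6, v≡40 (mod 41); (29|41)=-1, (40|41)=+1; sign (−1)^0·-1^-6·+1^-2 = +1.
(a,b)_7: α=1, u≡6; β=4, v≡1 (mod 7); (6|7)=-1, (1|7)=+1; sign (−1)^0·-1^4·+1^1 = +1.
(a,b)_3: α=4, u≡1; β=14, v≡2 (mod 3); (1|3)=+1, (2|3)=-1; sign (−1)^0·+1^14·-1^4 = +1.
(a,b)_11: α=1, u≡2; β=3, v≡3 (mod 11); (2|11)=-1, (3|11)=+1; sign (−1)^1·-1^3·+1^1 = +1.
(a,b)_5: α=1, u≡1; β=0, v≡3 (mod 5); (1|5)=+1, (3|5)=-1; sign (−1)^0·+1^0·-1^1 = -1.
|Ram(-6545, -187)| = 2, even; anisotropic at {5, ∞}.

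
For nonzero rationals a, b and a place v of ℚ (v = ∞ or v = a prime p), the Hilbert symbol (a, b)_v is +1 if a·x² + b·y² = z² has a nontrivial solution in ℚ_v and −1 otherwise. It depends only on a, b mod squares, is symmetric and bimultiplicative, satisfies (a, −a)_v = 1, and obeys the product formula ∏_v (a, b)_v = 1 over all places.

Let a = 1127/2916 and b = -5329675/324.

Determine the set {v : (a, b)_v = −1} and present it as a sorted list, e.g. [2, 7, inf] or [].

(a, b) ≡ (23, -403) mod (ℚ^×)²; places V = {2, 3, 5, 7, 13, 23, 31, ∞}.
(a,b)_31: α=0, u≡21; β=1, v≡20 (mod 31); (21|31)=-1, (20|31)=+1; sign (−1)^0·-1^1·+1^0 = -1.
(a,b)_7: α=2, u≡4; β=0, v≡3 (mod 7); (4|7)=+1, (3|7)=-1; sign (−1)^0·+1^0·-1^2 = +1.
(a,b)_3: α=-6, u≡2; β=-4, v≡2 (mod 3); (2|3)=-1, (2|3)=-1; sign (−1)^0·-1^-4·-1^-6 = +1.
(a,b)_2: α=-2, β=-2; u≡7, v≡5 (mod 8); ε(u)ε(v)=1·0, αω(v)=-2·1, βω(u)=-2·0; sum ≡ 0  ⇒  +1.
(a,b)_5: α=0, u≡2; β=2, v≡2 (mod 5); (2|5)=-1, (2|5)=-1; sign (−1)^0·-1^2·-1^0 = +1.
(a,b)_23: α=1, u≡4; β=2, v≡11 (mod 23); (4|23)=+1, (11|23)=-1; sign (−1)^0·+1^2·-1^1 = -1.
(a,b)_13: α=0, u≡12; β=1, v≡7 (mod 13); (12|13)=+1, (7|13)=-1; sign (−1)^0·+1^1·-1^0 = +1.
(a,b)_∞: sgn(23)=+, sgn(-403)=−, so +1.
(23, -403 / ℚ) ramifies at {23, 31}: a division algebra.

[23, 31]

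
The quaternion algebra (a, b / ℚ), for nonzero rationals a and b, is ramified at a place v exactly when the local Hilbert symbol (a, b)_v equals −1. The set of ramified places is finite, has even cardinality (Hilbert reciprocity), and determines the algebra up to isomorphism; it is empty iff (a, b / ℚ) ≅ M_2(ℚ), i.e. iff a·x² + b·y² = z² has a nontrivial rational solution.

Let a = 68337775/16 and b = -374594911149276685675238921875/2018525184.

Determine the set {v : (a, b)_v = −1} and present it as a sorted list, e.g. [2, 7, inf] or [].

Mod squares: a ≡ 22591, b ≡ -181383139. Check v ∈ {∞, 2, 3, 5, 7, 11, 13, 19, 29, 31, 37, 41}.
v=∞: 22591 > 0 and -181383139 < 0  ⇒  (a,b)_∞ = +1.
v=41: a=41^1·(≡36), b=41^3·(≡28) mod 41; (36|41)=+1, (28|41)=-1; (−1)^{1·3·20}·(+1)^3·(-1)^1 = -1.
v=5: a=5^2·(≡1), b=5^6·(≡1) mod 5; (1|5)=+1, (1|5)=+1; (−1)^{2·6·2}·(+1)^6·(+1)^2 = +1.
v=29: a=29^1·(≡5), b=29^3·(≡23) mod 29; (5|29)=+1, (23|29)=+1; (−1)^{1·3·14}·(+1)^3·(+1)^1 = +1.
v=19: a=19^1·(≡17), b=19^5·(≡8) mod 19; (17|19)=+1, (8|19)=-1; (−1)^{1·5·9}·(+1)^5·(-1)^1 = +1.
v=11: a=11^2·(≡7), b=11^4·(≡6) mod 11; (7|11)=-1, (6|11)=-1; (−1)^{2·4·5}·(-1)^4·(-1)^2 = +1.
v=7: a=7^0·(≡1), b=7^3·(≡4) mod 7; (1|7)=+1, (4|7)=+1; (−1)^{0·3·3}·(+1)^3·(+1)^0 = +1.
v=2: v_2(a)=-4, v_2(b)=-14; units ≡ 7, 5 (mod 8); ε·ε+αω+βω = 1·0+-4·1+-14·0 ≡ 0  ⇒  (a,b)_2 = +1.
v=37: a=37^0·(≡9), b=37^1·(≡2) mod 37; (9|37)=+1, (2|37)=-1; (−1)^{0·1·18}·(+1)^1·(-1)^0 = +1.
v=3: a=3^0·(≡1), b=3^-6·(≡2) mod 3; (1|3)=+1, (2|3)=-1; (−1)^{0·-6·1}·(+1)^-6·(-1)^0 = +1.
v=13: a=13^0·(≡4), b=13^-2·(≡11) mod 13; (4|13)=+1, (11|13)=-1; (−1)^{0·-2·6}·(+1)^-2·(-1)^0 = +1.
v=31: a=31^0·(≡22), b=31^1·(≡3) mod 31; (22|31)=-1, (3|31)=-1; (−1)^{0·1·15}·(-1)^1·(-1)^0 = -1.
Ram(22591, -181383139) = {31, 41}; no ℚ_31-point on the conic.

[31, 41]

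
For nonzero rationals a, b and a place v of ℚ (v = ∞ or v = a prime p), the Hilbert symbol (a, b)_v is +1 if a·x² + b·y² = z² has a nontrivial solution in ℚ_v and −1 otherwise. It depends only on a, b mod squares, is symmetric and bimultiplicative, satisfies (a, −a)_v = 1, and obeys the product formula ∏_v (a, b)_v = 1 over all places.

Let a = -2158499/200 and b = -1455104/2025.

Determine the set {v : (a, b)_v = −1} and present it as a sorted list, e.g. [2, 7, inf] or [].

[2, inf]

Mod squares: a ≡ -1798, b ≡ -29. Check v ∈ {∞, 2, 3, 5, 7, 29, 31}.
v=∞: -1798 < 0 and -29 < 0  ⇒  (a,b)_∞ = -1.
v=2: v_2(a)=-3, v_2(b)=10; units ≡ 5, 3 (mod 8); ε·ε+αω+βω = 0·1+-3·1+10·1 ≡ 1  ⇒  (a,b)_2 = -1.
v=29: a=29^1·(≡25), b=29^1·(≡7) mod 29; (25|29)=+1, (7|29)=+1; (−1)^{1·1·14}·(+1)^1·(+1)^1 = +1.
v=3: a=3^0·(≡2), b=3^-4·(≡1) mod 3; (2|3)=-1, (1|3)=+1; (−1)^{0·-4·1}·(-1)^-4·(+1)^0 = +1.
v=7: a=7^4·(≡1), b=7^2·(≡6) mod 7; (1|7)=+1, (6|7)=-1; (−1)^{4·2·3}·(+1)^2·(-1)^4 = +1.
v=31: a=31^1·(≡2), b=31^0·(≡16) mod 31; (2|31)=+1, (16|31)=+1; (−1)^{1·0·15}·(+1)^0·(+1)^1 = +1.
v=5: a=5^-2·(≡2), b=5^-2·(≡1) mod 5; (2|5)=-1, (1|5)=+1; (−1)^{-2·-2·2}·(-1)^-2·(+1)^-2 = +1.
Ram(-1798, -29) = {2, ∞}; no ℚ_2-point on the conic.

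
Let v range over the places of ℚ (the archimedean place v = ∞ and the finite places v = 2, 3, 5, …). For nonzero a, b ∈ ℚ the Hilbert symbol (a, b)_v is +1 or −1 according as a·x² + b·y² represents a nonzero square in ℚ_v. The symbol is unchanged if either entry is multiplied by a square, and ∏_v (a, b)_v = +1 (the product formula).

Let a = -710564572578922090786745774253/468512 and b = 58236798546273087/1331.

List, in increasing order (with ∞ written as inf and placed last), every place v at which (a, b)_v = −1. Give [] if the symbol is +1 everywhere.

Mod squares: a ≡ -9546, b ≡ 4285853. Check v ∈ {∞, 2, 3, 11, 13, 17, 37, 41, 43}.
v=3: a=3^19·(≡1), b=3^10·(≡2) mod 3; (1|3)=+1, (2|3)=-1; (−1)^{19·10·1}·(+1)^10·(-1)^19 = -1.
v=13: a=13^2·(≡4), b=13^1·(≡12) mod 13; (4|13)=+1, (12|13)=+1; (−1)^{2·1·6}·(+1)^1·(+1)^2 = +1.
v=∞: -9546 < 0 and 4285853 > 0  ⇒  (a,b)_∞ = +1.
v=2: v_2(a)=-5, v_2(b)=0; units ≡ 3, 5 (mod 8); ε·ε+αω+βω = 1·0+-5·1+0·1 ≡ 1  ⇒  (a,b)_2 = -1.
v=37: a=37^3·(≡21), b=37^2·(≡35) mod 37; (21|37)=+1, (35|37)=-1; (−1)^{3·2·18}·(+1)^2·(-1)^3 = -1.
v=41: a=41^2·(≡15), b=41^1·(≡12) mod 41; (15|41)=-1, (12|41)=-1; (−1)^{2·1·20}·(-1)^1·(-1)^2 = -1.
v=43: a=43^5·(≡1), b=43^3·(≡10) mod 43; (1|43)=+1, (10|43)=+1; (−1)^{5·3·21}·(+1)^3·(+1)^5 = -1.
v=11: a=11^-4·(≡6), b=11^-3·(≡4) mod 11; (6|11)=-1, (4|11)=+1; (−1)^{-4·-3·5}·(-1)^-3·(+1)^-4 = -1.
v=17: a=17^2·(≡13), b=17^1·(≡4) mod 17; (13|17)=+1, (4|17)=+1; (−1)^{2·1·8}·(+1)^1·(+1)^2 = +1.
(-9546, 4285853 / ℚ) ramifies at {2, 3, 11, 37, 41, 43}: a division algebra.

[2, 3, 11, 37, 41, 43]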